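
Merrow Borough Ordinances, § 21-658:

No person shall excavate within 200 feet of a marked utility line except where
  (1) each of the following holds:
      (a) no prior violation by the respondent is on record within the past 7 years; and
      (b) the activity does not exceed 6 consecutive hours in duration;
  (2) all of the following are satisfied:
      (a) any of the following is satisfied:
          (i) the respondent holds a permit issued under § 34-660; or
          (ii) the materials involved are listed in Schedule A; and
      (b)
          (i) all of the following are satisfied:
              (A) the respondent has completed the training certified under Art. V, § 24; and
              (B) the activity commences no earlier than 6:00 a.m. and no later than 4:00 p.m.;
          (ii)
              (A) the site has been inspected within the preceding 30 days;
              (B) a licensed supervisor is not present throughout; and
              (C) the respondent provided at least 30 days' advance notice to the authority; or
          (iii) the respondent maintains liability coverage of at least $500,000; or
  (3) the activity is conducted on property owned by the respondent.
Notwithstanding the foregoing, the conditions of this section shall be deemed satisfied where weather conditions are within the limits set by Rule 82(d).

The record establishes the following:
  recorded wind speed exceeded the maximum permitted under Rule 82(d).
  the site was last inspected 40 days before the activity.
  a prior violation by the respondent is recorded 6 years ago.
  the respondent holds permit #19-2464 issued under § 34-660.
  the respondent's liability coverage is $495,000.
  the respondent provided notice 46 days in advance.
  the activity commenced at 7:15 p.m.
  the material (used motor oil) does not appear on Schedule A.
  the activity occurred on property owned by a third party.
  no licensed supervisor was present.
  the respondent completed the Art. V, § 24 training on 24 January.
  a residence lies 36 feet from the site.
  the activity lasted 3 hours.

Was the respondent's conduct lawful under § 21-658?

(a) no prior violation — fails.
(b) ≤ 6 hrs duration — satisfied.
(1) = F AND T = false.
(i) holds permit — satisfied.
(ii) Schedule A material — not satisfied.
So (a) is satisfied (T OR F).
(A) training certified — holds.
(B) start within hours — not satisfied.
(i): T AND F → false.
(A) site inspected — not satisfied.
(B) not (supervisor present) — met.
(C) ≥30 days' notice — satisfied.
(ii) = F AND T AND T = false.
(iii) coverage ≥ $500,000 — fails.
(b): F OR F OR F → false.
(2): T AND F → false.
(3) own property — not met.
Overall = F OR F OR F = false.
Exception (weather ok) — not satisfied.
Result: main false OR exception false → false.

No — unlawful.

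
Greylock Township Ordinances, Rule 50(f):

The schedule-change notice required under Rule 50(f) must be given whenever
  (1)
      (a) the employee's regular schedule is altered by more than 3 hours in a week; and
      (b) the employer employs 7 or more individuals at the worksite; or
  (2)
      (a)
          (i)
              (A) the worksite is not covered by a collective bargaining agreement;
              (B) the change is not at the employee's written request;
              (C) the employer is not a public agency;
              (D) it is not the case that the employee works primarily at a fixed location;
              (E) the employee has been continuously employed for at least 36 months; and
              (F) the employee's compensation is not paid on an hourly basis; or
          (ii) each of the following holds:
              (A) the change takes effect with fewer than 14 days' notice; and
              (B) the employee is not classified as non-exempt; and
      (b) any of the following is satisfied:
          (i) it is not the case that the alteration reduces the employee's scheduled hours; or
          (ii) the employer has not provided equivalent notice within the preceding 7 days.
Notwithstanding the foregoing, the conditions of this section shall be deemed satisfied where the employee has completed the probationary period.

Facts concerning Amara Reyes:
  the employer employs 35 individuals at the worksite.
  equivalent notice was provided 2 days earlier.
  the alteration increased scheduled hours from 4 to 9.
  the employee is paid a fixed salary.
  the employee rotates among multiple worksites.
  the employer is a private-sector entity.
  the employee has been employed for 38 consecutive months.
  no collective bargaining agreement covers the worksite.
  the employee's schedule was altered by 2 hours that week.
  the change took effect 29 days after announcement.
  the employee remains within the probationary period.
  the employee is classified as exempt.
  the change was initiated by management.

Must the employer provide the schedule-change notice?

Yes — required.

(a) schedule shift > 3h — fails.
(b) ≥ 7 at site — met.
(1): F AND T → false.
(A) no CBA — satisfied.
(B) not employee-requested — met.
(C) not (public agency) — holds.
(D) not (fixed location) — holds.
(E) tenure ≥ 36 mo. — met.
(F) not (hourly-paid) — satisfied.
(i) = T AND T AND T AND T AND T AND T = true.
(A) < 14 days' notice — fails.
(B) not (non-exempt) — met.
(ii) = F AND T = false.
So (a) is satisfied (T OR F).
(i) not (hours reduced) — satisfied.
(ii) no recent notice — fails.
So (b) is satisfied (T OR F).
(2) = T AND T = true.
So Overall is satisfied (F OR T).
Exception (past probation) — not satisfied.
Result: main true OR exception false → true.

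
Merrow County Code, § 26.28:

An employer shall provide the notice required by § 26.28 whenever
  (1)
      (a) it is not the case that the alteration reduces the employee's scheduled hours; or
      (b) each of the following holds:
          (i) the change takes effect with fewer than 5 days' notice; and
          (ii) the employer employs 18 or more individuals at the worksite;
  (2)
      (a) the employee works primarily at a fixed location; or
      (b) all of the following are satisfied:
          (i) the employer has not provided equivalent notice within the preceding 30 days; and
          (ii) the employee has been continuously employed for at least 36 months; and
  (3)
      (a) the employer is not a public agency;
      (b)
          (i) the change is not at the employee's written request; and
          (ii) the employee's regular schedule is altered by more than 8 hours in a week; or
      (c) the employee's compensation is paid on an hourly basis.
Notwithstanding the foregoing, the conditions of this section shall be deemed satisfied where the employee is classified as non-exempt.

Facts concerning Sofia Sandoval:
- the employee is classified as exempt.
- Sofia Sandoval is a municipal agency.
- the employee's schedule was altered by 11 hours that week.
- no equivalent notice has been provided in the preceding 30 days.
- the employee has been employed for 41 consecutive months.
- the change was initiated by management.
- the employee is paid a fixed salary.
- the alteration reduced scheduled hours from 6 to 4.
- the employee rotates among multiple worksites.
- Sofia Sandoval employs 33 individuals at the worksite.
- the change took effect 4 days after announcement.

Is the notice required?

(a) not (hours reduced) — not met.
(i) < 5 days' notice — satisfied.
(ii) ≥ 18 at site — holds.
(b): T AND T → true.
So (1) is satisfied (F OR T).
(a) fixed location — fails.
(i) no recent notice — holds.
(ii) tenure ≥ 36 mo. — holds.
(b): T AND T → true.
(2): F OR T → true.
(a) not (public agency) — fails.
(i) not employee-requested — satisfied.
(ii) schedule shift > 8h — satisfied.
So (b) is satisfied (T AND T).
(c) hourly-paid — not met.
(3): F OR T OR F → true.
Overall: T AND T AND T → true.
Exception (non-exempt) — not satisfied.
Result: main true OR exception false → true.

Yes — required.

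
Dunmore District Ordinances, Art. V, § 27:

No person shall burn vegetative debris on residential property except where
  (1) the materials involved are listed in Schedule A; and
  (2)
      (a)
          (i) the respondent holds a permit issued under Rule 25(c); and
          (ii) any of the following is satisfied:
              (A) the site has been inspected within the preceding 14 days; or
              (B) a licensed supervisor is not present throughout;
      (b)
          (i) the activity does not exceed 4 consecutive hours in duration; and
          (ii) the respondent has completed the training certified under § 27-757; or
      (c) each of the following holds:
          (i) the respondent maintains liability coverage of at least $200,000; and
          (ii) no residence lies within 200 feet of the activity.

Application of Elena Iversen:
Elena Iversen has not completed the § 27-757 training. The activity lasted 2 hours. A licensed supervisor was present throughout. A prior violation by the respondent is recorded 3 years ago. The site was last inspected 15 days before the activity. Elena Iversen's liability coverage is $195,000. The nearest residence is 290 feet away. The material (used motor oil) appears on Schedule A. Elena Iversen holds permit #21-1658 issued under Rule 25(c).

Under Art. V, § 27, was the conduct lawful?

(1) Schedule A material — satisfied.
(i) holds permit — satisfied.
(A) site inspected — fails.
(B) not (supervisor present) — fails.
(ii): F OR F → false.
(a): T AND F → false.
(i) ≤ 4 hrs duration — holds.
(ii) training certified — not satisfied.
So (b) is not satisfied (T AND F).
(i) coverage ≥ $200,000 — not satisfied.
(ii) no residence in 200 ft — satisfied.
(c): F AND T → false.
So (2) is not satisfied (F OR F OR F).
Overall: T AND F → false.

No — unlawful.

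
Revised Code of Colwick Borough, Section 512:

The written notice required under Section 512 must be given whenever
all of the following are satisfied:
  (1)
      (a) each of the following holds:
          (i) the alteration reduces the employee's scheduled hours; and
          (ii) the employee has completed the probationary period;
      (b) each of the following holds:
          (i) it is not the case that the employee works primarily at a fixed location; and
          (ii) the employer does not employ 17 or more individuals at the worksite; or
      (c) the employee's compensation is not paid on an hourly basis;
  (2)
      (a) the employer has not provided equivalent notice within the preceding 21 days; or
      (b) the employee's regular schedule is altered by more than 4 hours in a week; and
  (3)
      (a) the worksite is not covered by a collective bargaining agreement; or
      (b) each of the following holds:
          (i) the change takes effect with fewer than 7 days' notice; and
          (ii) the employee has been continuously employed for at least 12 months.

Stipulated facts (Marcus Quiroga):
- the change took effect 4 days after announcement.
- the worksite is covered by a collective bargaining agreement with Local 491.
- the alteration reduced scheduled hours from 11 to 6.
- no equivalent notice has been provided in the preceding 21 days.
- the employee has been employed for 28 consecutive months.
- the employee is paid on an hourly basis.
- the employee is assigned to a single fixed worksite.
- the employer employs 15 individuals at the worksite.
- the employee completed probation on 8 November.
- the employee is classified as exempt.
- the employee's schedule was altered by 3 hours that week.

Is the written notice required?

(i) hours reduced — met.
(ii) past probation — met.
(a): T AND T → true.
(i) not (fixed location) — not satisfied.
(ii) not (≥ 17 at site) — met.
So (b) is not satisfied (F AND T).
(c) not (hourly-paid) — not satisfied.
So (1) is satisfied (T OR F OR F).
(a) no recent notice — satisfied.
(b) schedule shift > 4h — not satisfied.
So (2) is satisfied (T OR F).
(a) no CBA — not met.
(i) < 7 days' notice — satisfied.
(ii) tenure ≥ 12 mo. — satisfied.
(b): T AND T → true.
(3) = F OR T = true.
Overall = T AND T AND T = true.

Yes — required.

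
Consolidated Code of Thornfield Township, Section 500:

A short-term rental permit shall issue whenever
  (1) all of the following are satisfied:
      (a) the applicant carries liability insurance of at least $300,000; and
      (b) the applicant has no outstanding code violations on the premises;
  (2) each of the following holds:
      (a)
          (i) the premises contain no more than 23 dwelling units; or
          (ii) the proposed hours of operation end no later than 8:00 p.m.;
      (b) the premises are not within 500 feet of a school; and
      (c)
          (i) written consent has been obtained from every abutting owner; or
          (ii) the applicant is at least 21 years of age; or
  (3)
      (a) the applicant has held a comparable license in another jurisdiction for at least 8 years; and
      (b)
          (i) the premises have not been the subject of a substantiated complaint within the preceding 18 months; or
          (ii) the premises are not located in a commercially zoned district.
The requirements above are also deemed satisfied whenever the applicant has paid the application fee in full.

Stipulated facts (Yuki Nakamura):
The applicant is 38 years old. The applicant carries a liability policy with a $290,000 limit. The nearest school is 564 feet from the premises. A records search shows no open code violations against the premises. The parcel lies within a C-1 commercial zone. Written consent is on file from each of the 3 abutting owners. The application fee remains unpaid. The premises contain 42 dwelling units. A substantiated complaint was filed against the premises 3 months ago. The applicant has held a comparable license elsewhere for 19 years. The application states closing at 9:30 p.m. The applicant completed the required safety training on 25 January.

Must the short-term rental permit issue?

No — denied.

(a) insurance ≥ $300,000 — fails.
(b) no code violations — holds.
(1) = F AND T = false.
(i) ≤ 23 units — not satisfied.
(ii) closes by 8 p.m. — not satisfied.
(a) = F OR F = false.
(b) ≥500 ft from school — met.
(i) all abutters consent — satisfied.
(ii) age ≥ 21 — holds.
(c): T OR T → true.
(2): F AND T AND T → false.
(a) prior license ≥ 8 yr — met.
(i) no complaint in 18 mo. — fails.
(ii) not (commercially zoned) — not met.
(b) = F OR F = false.
(3): T AND F → false.
Overall = F OR F OR F = false.
Exception (fee paid) — not satisfied.
Result: main false OR exception false → false.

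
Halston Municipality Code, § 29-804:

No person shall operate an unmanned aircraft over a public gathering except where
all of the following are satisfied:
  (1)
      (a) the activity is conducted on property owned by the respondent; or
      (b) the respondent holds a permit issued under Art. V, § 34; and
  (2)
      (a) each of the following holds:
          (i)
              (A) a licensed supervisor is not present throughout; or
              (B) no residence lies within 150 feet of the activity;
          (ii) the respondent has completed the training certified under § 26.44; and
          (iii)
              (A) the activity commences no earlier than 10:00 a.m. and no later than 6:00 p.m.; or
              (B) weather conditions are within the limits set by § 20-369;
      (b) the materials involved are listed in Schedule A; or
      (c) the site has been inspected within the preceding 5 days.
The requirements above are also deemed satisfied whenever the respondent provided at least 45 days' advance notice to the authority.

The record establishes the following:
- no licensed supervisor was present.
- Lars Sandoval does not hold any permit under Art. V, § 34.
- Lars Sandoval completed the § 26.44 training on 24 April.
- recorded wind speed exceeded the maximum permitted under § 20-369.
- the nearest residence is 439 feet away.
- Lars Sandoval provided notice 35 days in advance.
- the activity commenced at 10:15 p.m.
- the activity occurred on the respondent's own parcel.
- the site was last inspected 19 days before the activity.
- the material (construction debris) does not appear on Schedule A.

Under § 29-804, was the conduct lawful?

(a) own property — met.
(b) holds permit — fails.
(1): T OR F → true.
(A) not (supervisor present) — satisfied.
(B) no residence in 150 ft — met.
(i) = T OR T = true.
(ii) training certified — satisfied.
(A) start within hours — fails.
(B) weather ok — not satisfied.
(iii) = F OR F = false.
(a): T AND T AND F → false.
(b) Schedule A material — not met.
(c) site inspected — not satisfied.
(2) = F OR F OR F = false.
Overall: T AND F → false.
Exception (≥45 days' notice) — not satisfied.
Result: main false OR exception false → false.

No — unlawful.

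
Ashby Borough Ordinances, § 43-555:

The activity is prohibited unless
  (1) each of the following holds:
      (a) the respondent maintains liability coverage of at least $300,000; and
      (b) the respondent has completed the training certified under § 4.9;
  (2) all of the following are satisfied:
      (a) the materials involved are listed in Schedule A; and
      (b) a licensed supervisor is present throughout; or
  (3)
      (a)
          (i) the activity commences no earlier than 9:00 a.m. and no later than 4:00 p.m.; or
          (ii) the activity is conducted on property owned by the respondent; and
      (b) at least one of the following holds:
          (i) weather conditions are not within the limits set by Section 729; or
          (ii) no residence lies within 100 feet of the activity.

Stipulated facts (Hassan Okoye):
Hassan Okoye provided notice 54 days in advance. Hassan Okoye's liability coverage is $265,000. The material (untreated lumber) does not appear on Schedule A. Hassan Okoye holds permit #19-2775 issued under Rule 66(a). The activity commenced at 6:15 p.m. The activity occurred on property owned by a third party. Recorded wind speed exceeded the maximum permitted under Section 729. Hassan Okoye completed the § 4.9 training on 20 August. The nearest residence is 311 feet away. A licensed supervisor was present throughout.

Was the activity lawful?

No — unlawful.

(a) coverage ≥ $300,000 — fails.
(b) training certified — met.
(1): F AND T → false.
(a) Schedule A material — not satisfied.
(b) supervisor present — holds.
(2) = F AND T = false.
(i) start within hours — not met.
(ii) own property — not met.
So (a) is not satisfied (F OR F).
(i) not (weather ok) — met.
(ii) no residence in 100 ft — met.
(b): T OR T → true.
(3): F AND T → false.
Overall = F OR F OR F = false.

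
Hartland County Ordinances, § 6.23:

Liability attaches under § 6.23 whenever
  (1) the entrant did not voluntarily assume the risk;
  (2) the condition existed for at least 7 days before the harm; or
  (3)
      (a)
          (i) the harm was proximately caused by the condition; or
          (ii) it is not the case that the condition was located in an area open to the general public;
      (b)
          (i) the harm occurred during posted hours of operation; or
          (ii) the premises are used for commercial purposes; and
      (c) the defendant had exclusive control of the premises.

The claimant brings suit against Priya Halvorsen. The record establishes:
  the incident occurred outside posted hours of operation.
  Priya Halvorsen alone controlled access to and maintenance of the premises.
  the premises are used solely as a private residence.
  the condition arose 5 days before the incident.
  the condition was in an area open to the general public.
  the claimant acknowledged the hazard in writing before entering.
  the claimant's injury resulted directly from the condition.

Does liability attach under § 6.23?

No — not liable.

(1) no assumed risk — not met.
(2) condition ≥7 days old — fails.
(i) proximate cause — met.
(ii) not (public area) — fails.
(a): T OR F → true.
(i) during posted hours — not satisfied.
(ii) commercial use — not met.
So (b) is not satisfied (F OR F).
(c) exclusive control — holds.
(3): T AND F AND T → false.
Overall: F OR F OR F → false.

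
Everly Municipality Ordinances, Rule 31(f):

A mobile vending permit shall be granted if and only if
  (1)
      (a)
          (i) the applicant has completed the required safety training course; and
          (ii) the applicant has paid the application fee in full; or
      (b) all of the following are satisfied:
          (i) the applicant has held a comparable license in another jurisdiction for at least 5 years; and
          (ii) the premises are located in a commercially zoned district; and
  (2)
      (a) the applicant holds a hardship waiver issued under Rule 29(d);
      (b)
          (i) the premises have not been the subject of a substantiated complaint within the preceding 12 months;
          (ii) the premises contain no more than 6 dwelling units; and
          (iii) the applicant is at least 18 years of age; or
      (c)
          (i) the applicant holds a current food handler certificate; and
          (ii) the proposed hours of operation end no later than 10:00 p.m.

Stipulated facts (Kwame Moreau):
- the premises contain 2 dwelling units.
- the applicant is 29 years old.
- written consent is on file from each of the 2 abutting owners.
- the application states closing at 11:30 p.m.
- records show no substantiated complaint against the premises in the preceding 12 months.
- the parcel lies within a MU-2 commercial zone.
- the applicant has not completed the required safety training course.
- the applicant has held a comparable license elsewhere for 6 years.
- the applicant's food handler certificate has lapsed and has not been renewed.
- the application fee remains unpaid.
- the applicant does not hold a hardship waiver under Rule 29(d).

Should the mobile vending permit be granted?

(i) safety training — fails.
(ii) fee paid — fails.
(a) = F AND F = false.
(i) prior license ≥ 5 yr — satisfied.
(ii) commercially zoned — holds.
So (b) is satisfied (T AND T).
(1) = F OR T = true.
(a) hardship waiver — not satisfied.
(i) no complaint in 12 mo. — holds.
(ii) ≤ 6 units — satisfied.
(iii) age ≥ 18 — satisfied.
(b): T AND T AND T → true.
(i) food handler cert. — not satisfied.
(ii) closes by 10 p.m. — not met.
(c) = F AND F = false.
So (2) is satisfied (F OR T OR F).
So Overall is satisfied (T AND T).

Yes — granted.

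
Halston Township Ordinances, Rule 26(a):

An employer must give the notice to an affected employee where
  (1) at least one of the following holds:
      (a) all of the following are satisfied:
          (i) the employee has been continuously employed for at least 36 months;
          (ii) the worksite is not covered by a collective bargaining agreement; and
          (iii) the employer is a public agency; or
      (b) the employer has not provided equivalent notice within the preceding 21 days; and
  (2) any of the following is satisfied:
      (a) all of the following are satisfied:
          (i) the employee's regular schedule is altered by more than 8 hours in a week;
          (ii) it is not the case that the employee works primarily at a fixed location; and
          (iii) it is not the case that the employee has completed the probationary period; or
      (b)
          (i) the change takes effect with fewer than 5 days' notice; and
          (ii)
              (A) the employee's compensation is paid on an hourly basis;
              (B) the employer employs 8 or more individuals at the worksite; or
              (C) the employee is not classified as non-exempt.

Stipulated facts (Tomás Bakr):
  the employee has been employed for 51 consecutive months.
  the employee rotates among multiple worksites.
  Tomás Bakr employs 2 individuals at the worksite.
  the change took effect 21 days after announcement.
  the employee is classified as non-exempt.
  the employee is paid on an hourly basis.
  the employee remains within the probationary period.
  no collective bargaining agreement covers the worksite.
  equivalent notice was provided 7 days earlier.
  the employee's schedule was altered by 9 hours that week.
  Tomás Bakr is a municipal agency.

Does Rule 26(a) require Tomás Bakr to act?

(i) tenure ≥ 36 mo. — satisfied.
(ii) no CBA — met.
(iii) public agency — met.
So (a) is satisfied (T AND T AND T).
(b) no recent notice — not satisfied.
So (1) is satisfied (T OR F).
(i) schedule shift > 8h — holds.
(ii) not (fixed location) — satisfied.
(iii) not (past probation) — met.
So (a) is satisfied (T AND T AND T).
(i) < 5 days' notice — not satisfied.
(A) hourly-paid — met.
(B) ≥ 8 at site — not met.
(C) not (non-exempt) — not satisfied.
So (ii) is satisfied (T OR F OR F).
(b) = F AND T = false.
(2): T OR F → true.
Overall: T AND T → true.

Yes — required.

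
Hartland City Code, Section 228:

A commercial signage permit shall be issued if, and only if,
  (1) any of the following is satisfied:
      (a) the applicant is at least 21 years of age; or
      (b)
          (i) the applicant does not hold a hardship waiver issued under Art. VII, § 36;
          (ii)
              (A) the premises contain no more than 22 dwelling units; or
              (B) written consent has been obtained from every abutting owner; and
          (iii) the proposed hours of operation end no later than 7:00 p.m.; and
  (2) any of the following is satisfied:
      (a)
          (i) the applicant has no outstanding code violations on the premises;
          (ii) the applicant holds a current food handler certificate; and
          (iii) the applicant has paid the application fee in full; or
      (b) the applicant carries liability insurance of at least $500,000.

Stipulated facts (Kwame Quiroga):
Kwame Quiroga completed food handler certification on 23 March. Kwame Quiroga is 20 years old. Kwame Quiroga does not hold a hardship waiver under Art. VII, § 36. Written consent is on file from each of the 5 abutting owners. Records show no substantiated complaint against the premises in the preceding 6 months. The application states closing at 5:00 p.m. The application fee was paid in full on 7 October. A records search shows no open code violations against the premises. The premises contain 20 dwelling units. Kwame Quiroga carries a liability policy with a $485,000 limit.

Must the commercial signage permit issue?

(a) age ≥ 21 — not satisfied.
(i) not (hardship waiver) — satisfied.
(A) ≤ 22 units — holds.
(B) all abutters consent — met.
(ii) = T OR T = true.
(iii) closes by 7 p.m. — satisfied.
(b) = T AND T AND T = true.
(1): F OR T → true.
(i) no code violations — satisfied.
(ii) food handler cert. — met.
(iii) fee paid — satisfied.
So (a) is satisfied (T AND T AND T).
(b) insurance ≥ $500,000 — fails.
(2): T OR F → true.
So Overall is satisfied (T AND T).

Yes — granted.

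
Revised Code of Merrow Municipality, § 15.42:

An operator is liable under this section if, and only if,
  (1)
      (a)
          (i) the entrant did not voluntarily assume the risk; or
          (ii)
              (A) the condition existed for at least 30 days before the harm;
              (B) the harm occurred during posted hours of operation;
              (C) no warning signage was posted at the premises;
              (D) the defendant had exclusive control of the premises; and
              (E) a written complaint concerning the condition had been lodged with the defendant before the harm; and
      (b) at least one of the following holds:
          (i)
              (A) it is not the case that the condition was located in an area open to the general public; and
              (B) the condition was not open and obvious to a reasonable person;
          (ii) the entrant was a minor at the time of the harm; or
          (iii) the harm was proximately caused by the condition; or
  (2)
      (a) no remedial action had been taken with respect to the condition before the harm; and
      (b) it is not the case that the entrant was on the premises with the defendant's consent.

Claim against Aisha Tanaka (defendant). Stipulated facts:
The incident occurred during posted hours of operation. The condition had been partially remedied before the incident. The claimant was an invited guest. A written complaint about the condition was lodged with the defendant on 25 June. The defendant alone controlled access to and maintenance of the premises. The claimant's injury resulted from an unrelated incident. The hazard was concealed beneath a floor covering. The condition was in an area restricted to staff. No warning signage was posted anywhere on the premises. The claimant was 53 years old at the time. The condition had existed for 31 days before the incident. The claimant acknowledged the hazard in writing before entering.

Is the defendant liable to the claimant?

(i) no assumed risk — not satisfied.
(A) condition ≥30 days old — satisfied.
(B) during posted hours — holds.
(C) no signage posted — holds.
(D) exclusive control — met.
(E) complaint lodged — satisfied.
(ii) = T AND T AND T AND T AND T = true.
So (a) is satisfied (F OR T).
(A) not (public area) — satisfied.
(B) not open/obvious — met.
So (i) is satisfied (T AND T).
(ii) entrant a minor — not satisfied.
(iii) proximate cause — not met.
(b) = T OR F OR F = true.
(1) = T AND T = true.
(a) no remedial action — fails.
(b) not (consent to enter) — not met.
(2): F AND F → false.
Overall = T OR F = true.

Yes — liable.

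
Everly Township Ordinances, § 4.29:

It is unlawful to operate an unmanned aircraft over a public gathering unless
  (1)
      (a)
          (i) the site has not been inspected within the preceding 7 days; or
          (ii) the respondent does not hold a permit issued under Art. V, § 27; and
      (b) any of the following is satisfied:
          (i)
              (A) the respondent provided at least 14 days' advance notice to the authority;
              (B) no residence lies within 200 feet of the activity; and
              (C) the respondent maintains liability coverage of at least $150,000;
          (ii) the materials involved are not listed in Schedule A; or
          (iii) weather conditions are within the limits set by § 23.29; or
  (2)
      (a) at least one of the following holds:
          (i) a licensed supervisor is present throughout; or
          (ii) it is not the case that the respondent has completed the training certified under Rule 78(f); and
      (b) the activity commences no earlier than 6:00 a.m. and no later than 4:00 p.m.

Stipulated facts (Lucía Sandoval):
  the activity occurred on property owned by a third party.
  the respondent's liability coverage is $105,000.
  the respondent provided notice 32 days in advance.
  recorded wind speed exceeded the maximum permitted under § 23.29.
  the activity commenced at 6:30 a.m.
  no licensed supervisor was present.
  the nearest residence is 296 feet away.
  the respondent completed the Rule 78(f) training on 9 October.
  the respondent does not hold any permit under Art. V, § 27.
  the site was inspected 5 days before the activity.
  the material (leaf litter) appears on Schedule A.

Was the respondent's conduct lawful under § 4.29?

No — unlawful.

(i) not (site inspected) — not met.
(ii) not (holds permit) — holds.
(a): F OR T → true.
(A) ≥14 days' notice — holds.
(B) no residence in 200 ft — met.
(C) coverage ≥ $150,000 — not met.
(i) = T AND T AND F = false.
(ii) not (Schedule A material) — not met.
(iii) weather ok — not satisfied.
So (b) is not satisfied (F OR F OR F).
(1): T AND F → false.
(i) supervisor present — not met.
(ii) not (training certified) — not satisfied.
(a) = F OR F = false.
(b) start within hours — met.
(2) = F AND T = false.
Overall: F OR F → false.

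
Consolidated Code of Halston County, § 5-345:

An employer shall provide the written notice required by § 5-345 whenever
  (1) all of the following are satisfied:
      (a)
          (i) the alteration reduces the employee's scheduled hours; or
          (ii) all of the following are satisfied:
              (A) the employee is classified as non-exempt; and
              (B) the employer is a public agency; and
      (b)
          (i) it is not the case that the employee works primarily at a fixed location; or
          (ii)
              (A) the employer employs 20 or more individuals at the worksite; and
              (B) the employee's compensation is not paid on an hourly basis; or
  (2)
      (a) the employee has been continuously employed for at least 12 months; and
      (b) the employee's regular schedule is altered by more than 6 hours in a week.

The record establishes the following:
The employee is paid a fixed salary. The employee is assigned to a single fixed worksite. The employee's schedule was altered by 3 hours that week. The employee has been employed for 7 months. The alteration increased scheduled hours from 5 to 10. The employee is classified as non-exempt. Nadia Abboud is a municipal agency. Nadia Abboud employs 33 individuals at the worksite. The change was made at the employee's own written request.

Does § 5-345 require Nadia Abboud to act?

Yes — required.

(i) hours reduced — not satisfied.
(A) non-exempt — holds.
(B) public agency — met.
So (ii) is satisfied (T AND T).
(a): F OR T → true.
(i) not (fixed location) — fails.
(A) ≥ 20 at site — met.
(B) not (hourly-paid) — met.
(ii): T AND T → true.
(b): F OR T → true.
(1) = T AND T = true.
(a) tenure ≥ 12 mo. — not met.
(b) schedule shift > 6h — not met.
So (2) is not satisfied (F AND F).
Overall: T OR F → true.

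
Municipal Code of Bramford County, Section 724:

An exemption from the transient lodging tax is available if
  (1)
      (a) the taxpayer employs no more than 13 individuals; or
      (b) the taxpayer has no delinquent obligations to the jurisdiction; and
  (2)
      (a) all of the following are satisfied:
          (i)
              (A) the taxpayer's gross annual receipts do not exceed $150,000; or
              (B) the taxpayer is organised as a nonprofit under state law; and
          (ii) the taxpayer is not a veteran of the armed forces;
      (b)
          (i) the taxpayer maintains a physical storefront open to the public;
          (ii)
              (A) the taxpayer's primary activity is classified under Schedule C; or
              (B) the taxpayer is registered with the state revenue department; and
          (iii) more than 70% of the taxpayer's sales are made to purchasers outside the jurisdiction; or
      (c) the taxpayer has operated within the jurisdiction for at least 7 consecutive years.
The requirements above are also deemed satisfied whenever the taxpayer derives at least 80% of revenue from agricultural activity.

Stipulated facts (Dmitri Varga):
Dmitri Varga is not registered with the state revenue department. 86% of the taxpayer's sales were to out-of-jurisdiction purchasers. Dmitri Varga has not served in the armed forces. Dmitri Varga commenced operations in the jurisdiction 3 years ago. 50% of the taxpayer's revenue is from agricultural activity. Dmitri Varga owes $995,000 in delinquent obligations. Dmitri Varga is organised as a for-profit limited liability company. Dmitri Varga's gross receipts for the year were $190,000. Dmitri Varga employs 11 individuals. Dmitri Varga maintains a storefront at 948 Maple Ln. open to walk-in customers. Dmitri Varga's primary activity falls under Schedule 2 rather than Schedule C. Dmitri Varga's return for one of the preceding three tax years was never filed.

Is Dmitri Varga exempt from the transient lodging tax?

(a) ≤ 13 employees — holds.
(b) no delinquency — fails.
So (1) is satisfied (T OR F).
(A) receipts ≤ $150,000 — not satisfied.
(B) nonprofit — not met.
(i) = F OR F = false.
(ii) not (veteran) — holds.
(a) = F AND T = false.
(i) has storefront — met.
(A) Schedule C activity — not satisfied.
(B) state-registered — not met.
(ii) = F OR F = false.
(iii) >70% out-of-jur. sales — met.
(b) = T AND F AND T = false.
(c) ≥ 7 yrs in jurisdiction — not met.
(2): F OR F OR F → false.
So Overall is not satisfied (T AND F).
Exception (≥80% agricultural) — not satisfied.
Result: main false OR exception false → false.

No — not exempt.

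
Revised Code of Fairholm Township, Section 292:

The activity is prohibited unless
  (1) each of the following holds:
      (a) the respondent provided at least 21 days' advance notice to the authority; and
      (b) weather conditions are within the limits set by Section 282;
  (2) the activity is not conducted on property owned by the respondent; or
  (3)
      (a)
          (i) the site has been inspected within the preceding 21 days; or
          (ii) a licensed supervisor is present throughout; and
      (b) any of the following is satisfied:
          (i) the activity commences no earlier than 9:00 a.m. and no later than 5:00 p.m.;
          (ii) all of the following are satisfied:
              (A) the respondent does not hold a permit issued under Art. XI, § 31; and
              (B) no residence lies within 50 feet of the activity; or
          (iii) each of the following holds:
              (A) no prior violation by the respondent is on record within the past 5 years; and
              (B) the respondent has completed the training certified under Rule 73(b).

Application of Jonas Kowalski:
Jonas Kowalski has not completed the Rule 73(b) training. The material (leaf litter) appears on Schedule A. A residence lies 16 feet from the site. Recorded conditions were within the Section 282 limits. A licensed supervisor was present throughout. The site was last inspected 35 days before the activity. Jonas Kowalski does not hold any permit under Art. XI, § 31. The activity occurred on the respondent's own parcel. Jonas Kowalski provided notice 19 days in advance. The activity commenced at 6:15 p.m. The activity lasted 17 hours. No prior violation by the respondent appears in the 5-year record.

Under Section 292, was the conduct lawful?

No — unlawful.

(a) ≥21 days' notice — not satisfied.
(b) weather ok — satisfied.
So (1) is not satisfied (F AND T).
(2) not (own property) — fails.
(i) site inspected — fails.
(ii) supervisor present — satisfied.
(a) = F OR T = true.
(i) start within hours — not satisfied.
(A) not (holds permit) — met.
(B) no residence in 50 ft — fails.
So (ii) is not satisfied (T AND F).
(A) no prior violation — satisfied.
(B) training certified — fails.
(iii): T AND F → false.
(b) = F OR F OR F = false.
(3) = T AND F = false.
Overall = F OR F OR F = false.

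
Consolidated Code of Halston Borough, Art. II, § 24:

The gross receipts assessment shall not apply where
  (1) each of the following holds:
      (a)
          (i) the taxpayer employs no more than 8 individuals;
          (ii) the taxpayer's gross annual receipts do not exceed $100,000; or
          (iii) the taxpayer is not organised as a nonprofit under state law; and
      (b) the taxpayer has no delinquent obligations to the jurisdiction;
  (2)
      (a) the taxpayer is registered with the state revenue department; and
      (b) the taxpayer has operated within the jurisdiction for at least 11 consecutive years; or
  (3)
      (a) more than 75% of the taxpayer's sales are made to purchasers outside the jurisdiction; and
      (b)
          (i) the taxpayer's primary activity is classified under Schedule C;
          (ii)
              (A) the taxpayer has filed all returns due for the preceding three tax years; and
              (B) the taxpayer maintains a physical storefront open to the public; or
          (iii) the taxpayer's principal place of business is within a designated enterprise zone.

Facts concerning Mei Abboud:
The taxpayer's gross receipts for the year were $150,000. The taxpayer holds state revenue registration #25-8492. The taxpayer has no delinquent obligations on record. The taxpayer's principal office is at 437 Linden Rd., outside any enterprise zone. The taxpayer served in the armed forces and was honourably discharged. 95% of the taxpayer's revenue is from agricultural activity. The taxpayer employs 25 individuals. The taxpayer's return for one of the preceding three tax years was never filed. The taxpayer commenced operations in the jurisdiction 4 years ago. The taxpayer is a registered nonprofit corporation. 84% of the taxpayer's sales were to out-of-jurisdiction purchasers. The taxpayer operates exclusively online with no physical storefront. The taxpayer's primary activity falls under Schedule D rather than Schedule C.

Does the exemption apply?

(i) ≤ 8 employees — fails.
(ii) receipts ≤ $100,000 — not satisfied.
(iii) not (nonprofit) — not satisfied.
(a) = F OR F OR F = false.
(b) no delinquency — met.
So (1) is not satisfied (F AND T).
(a) state-registered — met.
(b) ≥ 11 yrs in jurisdiction — not met.
(2): T AND F → false.
(a) >75% out-of-jur. sales — met.
(i) Schedule C activity — fails.
(A) returns current — not satisfied.
(B) has storefront — not satisfied.
So (ii) is not satisfied (F AND F).
(iii) in enterprise zone — fails.
So (b) is not satisfied (F OR F OR F).
(3): T AND F → false.
Overall: F OR F OR F → false.

No — not exempt.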